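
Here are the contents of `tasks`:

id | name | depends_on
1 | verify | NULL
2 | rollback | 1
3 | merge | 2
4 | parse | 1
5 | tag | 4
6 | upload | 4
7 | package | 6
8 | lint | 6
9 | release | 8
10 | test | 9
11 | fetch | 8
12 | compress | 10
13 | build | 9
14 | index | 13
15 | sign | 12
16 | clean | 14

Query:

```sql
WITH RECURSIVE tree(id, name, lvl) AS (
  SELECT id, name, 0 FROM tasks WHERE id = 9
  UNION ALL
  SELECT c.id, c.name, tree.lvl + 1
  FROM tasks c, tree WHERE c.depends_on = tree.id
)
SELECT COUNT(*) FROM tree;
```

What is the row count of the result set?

7

Base: id=9 (release) at lvl 0.
Iteration 1: rows with depends_on in {9} -> test (id 10, lvl 1), build (id 13, lvl 1).
Iteration 2: rows with depends_on in {10,13} -> compress (id 12, lvl 2), index (id 14, lvl 2).
Iteration 3: rows with depends_on in {12,14} -> sign (id 15, lvl 3), clean (id 16, lvl 3).
Iteration 4: no rows with depends_on in {15,16}; recursion stops.
Total rows emitted: 7.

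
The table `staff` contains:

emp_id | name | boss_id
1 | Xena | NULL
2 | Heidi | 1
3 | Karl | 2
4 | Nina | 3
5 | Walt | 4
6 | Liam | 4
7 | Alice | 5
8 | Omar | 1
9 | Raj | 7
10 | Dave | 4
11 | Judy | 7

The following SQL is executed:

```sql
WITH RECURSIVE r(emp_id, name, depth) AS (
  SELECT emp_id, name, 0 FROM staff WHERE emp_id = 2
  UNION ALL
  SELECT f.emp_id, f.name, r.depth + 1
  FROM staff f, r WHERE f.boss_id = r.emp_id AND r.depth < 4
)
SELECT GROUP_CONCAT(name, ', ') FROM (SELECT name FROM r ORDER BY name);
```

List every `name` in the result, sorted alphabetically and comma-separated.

Alice, Dave, Heidi, Karl, Liam, Nina, Walt

Base: emp_id=2 (Heidi) at depth 0.
Iteration 1: rows with boss_id in {2} -> Karl (id 3, depth 1).
Iteration 2: rows with boss_id in {3} -> Nina (id 4, depth 2).
Iteration 3: rows with boss_id in {4} -> Walt (id 5, depth 3), Liam (id 6, depth 3), Dave (id 10, depth 3).
Iteration 4: rows with boss_id in {5,6,10} -> Alice (id 7, depth 4).
Iteration 5: depth < 4 fails for all current rows; recursion stops.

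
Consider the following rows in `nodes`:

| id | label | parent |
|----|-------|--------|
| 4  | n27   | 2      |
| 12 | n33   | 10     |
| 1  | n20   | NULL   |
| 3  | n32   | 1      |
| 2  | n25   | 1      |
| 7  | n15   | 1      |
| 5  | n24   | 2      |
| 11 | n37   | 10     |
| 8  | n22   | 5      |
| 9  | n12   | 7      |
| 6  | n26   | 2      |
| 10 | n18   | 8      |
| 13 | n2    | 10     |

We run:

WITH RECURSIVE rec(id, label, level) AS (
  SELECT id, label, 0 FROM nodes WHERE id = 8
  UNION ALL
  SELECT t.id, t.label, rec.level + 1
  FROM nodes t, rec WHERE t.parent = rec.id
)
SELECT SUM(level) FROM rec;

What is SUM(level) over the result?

7

Base: id=8 (n22) at level 0.
Iteration 1: rows with parent in {8} -> n18 (id 10, level 1).
Iteration 2: rows with parent in {10} -> n37 (id 11, level 2), n33 (id 12, level 2), n2 (id 13, level 2).
Iteration 3: no rows with parent in {11,12,13}; recursion stops.
SUM(level) = 0 + 1 + 2 + 2 + 2 = 7.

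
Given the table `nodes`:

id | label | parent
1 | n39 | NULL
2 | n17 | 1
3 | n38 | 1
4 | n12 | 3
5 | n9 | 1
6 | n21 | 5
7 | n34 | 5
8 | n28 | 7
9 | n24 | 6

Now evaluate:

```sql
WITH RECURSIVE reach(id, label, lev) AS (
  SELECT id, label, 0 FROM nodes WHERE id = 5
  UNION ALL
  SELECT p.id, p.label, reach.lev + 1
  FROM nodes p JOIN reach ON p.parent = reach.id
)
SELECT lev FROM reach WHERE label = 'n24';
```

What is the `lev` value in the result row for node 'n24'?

2

Base: id=5 (n9) at lev 0.
Iteration 1: rows with parent in {5} -> n21 (id 6, lev 1), n34 (id 7, lev 1).
Iteration 2: rows with parent in {6,7} -> n28 (id 8, lev 2), n24 (id 9, lev 2).
Iteration 3: no rows with parent in {8,9}; recursion stops.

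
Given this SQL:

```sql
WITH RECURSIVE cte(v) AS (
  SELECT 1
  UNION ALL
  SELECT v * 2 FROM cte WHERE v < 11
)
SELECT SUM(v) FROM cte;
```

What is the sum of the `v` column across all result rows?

Base: v=1.
Iteration 1: 1 < 11 holds -> v = 1 * 2 = 2.
Iteration 2: 2 < 11 holds -> v = 2 * 2 = 4.
Iteration 3: 4 < 11 holds -> v = 4 * 2 = 8.
Iteration 4: 8 < 11 holds -> v = 8 * 2 = 16.
Iteration 5: 16 < 11 fails; recursion stops.
SUM(v) = 1 + 2 + 4 + 8 + 16 = 31.

31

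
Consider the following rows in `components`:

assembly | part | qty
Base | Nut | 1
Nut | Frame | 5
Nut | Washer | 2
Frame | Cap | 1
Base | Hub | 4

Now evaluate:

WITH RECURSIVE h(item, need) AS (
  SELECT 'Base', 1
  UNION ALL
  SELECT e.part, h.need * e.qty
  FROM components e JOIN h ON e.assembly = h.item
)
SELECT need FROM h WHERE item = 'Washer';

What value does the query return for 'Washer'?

Base: (Base, need=1).
Iteration 1: components of {Base} -> Hub = 1*4 = 4, Nut = 1*1 = 1.
Iteration 2: components of {Hub,Nut} -> Frame = 1*5 = 5, Washer = 1*2 = 2.
Iteration 3: components of {Frame,Washer} -> Cap = 5*1 = 5.
Iteration 4: no further components; recursion stops.

2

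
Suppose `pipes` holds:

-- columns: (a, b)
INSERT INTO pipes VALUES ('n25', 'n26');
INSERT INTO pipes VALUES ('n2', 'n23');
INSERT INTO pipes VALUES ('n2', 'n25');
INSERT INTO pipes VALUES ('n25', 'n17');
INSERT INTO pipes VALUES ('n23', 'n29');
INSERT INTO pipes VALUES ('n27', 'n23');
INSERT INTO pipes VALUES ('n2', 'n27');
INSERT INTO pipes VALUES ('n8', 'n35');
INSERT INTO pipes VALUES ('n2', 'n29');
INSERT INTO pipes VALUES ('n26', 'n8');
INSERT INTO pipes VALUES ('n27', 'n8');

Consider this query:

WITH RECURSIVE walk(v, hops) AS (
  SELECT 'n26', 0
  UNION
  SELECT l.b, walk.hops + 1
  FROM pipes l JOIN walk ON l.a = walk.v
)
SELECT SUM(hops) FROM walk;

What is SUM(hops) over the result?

Base: (n26, hops=0).
Iteration 1: edges from {n26} -> (n8, hops=1).
Iteration 2: edges from {n8} -> (n35, hops=2).
Iteration 3: no outgoing edges from {n35}; recursion stops.
SUM(hops) = 0 + 1 + 2 = 3.

3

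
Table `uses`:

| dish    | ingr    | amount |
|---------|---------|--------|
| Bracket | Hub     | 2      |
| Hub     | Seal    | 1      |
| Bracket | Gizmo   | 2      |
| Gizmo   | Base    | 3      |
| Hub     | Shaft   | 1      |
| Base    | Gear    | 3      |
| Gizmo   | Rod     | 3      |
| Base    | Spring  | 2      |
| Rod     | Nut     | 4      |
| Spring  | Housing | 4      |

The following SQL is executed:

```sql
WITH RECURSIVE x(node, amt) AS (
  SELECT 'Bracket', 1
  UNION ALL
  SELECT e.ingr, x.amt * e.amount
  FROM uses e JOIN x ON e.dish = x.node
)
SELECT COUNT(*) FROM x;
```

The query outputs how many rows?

Base: (Bracket, amt=1).
Iteration 1: components of {Bracket} -> Gizmo = 1*2 = 2, Hub = 1*2 = 2.
Iteration 2: components of {Gizmo,Hub} -> Base = 2*3 = 6, Rod = 2*3 = 6, Seal = 2*1 = 2, Shaft = 2*1 = 2.
Iteration 3: components of {Base,Rod,Seal,Shaft} -> Gear = 6*3 = 18, Nut = 6*4 = 24, Spring = 6*2 = 12.
Iteration 4: components of {Gear,Nut,Spring} -> Housing = 12*4 = 48.
Iteration 5: no further components; recursion stops.
Total rows emitted: 11.

11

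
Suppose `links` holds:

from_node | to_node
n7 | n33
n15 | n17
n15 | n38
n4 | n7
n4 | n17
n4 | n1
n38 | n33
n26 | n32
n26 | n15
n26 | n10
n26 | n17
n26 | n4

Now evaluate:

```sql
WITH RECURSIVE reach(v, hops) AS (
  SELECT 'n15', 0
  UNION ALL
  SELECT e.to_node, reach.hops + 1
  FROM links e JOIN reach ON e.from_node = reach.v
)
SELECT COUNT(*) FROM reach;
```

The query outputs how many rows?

Base: (n15, hops=0).
Iteration 1: edges from {n15} -> (n17, hops=1), (n38, hops=1).
Iteration 2: edges from {n17,n38} -> (n33, hops=2).
Iteration 3: no outgoing edges from {n33}; recursion stops.
Total rows emitted: 4.

4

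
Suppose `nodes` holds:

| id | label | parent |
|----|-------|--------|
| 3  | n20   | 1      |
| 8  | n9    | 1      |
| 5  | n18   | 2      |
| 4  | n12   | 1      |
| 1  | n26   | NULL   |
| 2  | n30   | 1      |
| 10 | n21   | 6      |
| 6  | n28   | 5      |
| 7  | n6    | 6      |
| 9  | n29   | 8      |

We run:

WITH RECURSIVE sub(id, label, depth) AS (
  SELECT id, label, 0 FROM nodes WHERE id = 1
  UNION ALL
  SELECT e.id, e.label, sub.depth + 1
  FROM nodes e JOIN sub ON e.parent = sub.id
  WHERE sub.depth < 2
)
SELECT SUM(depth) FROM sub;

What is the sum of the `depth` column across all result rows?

Base: id=1 (n26) at depth 0.
Iteration 1: rows with parent in {1} -> n30 (id 2, depth 1), n20 (id 3, depth 1), n12 (id 4, depth 1), n9 (id 8, depth 1).
Iteration 2: rows with parent in {2,3,4,8} -> n18 (id 5, depth 2), n29 (id 9, depth 2).
Iteration 3: depth < 2 fails for all current rows; recursion stops.
SUM(depth) = 0 + 1 + 1 + 1 + 1 + 2 + 2 = 8.

8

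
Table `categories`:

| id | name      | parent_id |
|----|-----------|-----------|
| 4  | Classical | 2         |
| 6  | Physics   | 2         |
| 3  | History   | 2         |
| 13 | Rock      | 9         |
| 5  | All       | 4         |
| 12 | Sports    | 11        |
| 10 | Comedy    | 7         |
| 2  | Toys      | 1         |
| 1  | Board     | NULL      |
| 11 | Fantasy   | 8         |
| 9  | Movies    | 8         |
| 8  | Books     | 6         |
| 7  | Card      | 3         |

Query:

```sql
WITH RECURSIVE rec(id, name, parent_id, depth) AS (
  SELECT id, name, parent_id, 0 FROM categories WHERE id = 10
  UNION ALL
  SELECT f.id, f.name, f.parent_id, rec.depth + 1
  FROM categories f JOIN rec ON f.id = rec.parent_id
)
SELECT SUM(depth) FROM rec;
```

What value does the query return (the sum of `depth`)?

Base: id=10 (Comedy), parent_id=7, depth 0.
Iteration 1: join on id=7 -> Card (id 7, parent_id=3, depth 1).
Iteration 2: join on id=3 -> History (id 3, parent_id=2, depth 2).
Iteration 3: join on id=2 -> Toys (id 2, parent_id=1, depth 3).
Iteration 4: join on id=1 -> Board (id 1, parent_id=NULL, depth 4).
Iteration 5: parent_id is NULL; no match; recursion stops.
SUM(depth) = 0 + 1 + 2 + 3 + 4 = 10.

10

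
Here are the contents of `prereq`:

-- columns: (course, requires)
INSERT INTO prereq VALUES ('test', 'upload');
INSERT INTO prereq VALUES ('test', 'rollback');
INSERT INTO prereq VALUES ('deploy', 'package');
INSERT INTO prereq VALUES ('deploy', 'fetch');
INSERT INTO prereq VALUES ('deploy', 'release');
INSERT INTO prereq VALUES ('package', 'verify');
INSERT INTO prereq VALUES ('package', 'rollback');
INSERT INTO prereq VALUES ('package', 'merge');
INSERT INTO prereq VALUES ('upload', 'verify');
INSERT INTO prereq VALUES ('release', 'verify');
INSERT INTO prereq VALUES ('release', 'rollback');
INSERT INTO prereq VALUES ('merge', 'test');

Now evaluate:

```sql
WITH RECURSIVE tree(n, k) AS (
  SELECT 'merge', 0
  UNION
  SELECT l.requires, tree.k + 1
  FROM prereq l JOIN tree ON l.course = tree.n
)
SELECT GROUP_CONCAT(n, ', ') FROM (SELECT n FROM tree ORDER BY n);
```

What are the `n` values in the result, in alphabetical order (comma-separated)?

Base: (merge, k=0).
Iteration 1: edges from {merge} -> (test, k=1).
Iteration 2: edges from {test} -> (rollback, k=2), (upload, k=2).
Iteration 3: edges from {rollback,upload} -> (verify, k=3).
Iteration 4: no outgoing edges from {verify}; recursion stops.

merge, rollback, test, upload, verify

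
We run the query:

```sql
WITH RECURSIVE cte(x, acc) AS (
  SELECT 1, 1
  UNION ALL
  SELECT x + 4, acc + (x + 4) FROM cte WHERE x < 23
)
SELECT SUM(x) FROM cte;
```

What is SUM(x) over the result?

91

Base: x=1, acc=1.
Iteration 1: 1 < 23 holds -> x = 1 + 4 = 5, acc = 1 + 5 = 6.
Iteration 2: 5 < 23 holds -> x = 5 + 4 = 9, acc = 6 + 9 = 15.
Iteration 3: 9 < 23 holds -> x = 9 + 4 = 13, acc = 15 + 13 = 28.
Iteration 4: 13 < 23 holds -> x = 13 + 4 = 17, acc = 28 + 17 = 45.
Iteration 5: 17 < 23 holds -> x = 17 + 4 = 21, acc = 45 + 21 = 66.
Iteration 6: 21 < 23 holds -> x = 21 + 4 = 25, acc = 66 + 25 = 91.
Iteration 7: 25 < 23 fails; recursion stops.
SUM(x) = 1 + 5 + 9 + 13 + 17 + 21 + 25 = 91.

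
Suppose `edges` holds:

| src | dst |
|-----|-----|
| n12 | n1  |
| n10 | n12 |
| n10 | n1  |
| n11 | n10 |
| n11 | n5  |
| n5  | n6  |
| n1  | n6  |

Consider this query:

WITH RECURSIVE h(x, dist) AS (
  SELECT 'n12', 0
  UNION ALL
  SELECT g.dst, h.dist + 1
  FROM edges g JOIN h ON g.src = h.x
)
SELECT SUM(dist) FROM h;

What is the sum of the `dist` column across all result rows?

Base: (n12, dist=0).
Iteration 1: edges from {n12} -> (n1, dist=1).
Iteration 2: edges from {n1} -> (n6, dist=2).
Iteration 3: no outgoing edges from {n6}; recursion stops.
SUM(dist) = 0 + 1 + 2 = 3.

3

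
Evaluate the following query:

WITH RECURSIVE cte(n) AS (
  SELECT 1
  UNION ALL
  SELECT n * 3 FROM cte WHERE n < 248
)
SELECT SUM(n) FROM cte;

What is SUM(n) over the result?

Base: n=1.
Iteration 1: 1 < 248 holds -> n = 1 * 3 = 3.
Iteration 2: 3 < 248 holds -> n = 3 * 3 = 9.
Iteration 3: 9 < 248 holds -> n = 9 * 3 = 27.
Iteration 4: 27 < 248 holds -> n = 27 * 3 = 81.
Iteration 5: 81 < 248 holds -> n = 81 * 3 = 243.
Iteration 6: 243 < 248 holds -> n = 243 * 3 = 729.
Iteration 7: 729 < 248 fails; recursion stops.
SUM(n) = 1 + 3 + 9 + 27 + 81 + 243 + 729 = 1093.

1093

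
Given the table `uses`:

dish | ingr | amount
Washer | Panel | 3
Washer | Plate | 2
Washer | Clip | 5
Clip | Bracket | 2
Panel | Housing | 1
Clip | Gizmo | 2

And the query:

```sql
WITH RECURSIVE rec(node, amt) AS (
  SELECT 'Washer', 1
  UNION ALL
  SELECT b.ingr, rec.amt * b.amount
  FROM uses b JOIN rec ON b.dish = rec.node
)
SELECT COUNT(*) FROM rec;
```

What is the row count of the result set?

Base: (Washer, amt=1).
Iteration 1: components of {Washer} -> Clip = 1*5 = 5, Panel = 1*3 = 3, Plate = 1*2 = 2.
Iteration 2: components of {Clip,Panel,Plate} -> Bracket = 5*2 = 10, Gizmo = 5*2 = 10, Housing = 3*1 = 3.
Iteration 3: no further components; recursion stops.
Total rows emitted: 7.

7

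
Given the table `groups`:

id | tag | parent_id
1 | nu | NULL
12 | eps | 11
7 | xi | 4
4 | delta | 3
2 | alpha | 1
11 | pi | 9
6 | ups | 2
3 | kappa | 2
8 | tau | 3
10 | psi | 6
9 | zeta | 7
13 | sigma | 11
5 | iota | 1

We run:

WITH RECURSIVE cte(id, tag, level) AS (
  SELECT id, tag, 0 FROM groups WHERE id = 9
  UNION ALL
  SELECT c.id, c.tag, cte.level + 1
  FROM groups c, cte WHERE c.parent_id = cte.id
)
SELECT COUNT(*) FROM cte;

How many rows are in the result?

4

Base: id=9 (zeta) at level 0.
Iteration 1: rows with parent_id in {9} -> pi (id 11, level 1).
Iteration 2: rows with parent_id in {11} -> eps (id 12, level 2), sigma (id 13, level 2).
Iteration 3: no rows with parent_id in {12,13}; recursion stops.
Total rows emitted: 4.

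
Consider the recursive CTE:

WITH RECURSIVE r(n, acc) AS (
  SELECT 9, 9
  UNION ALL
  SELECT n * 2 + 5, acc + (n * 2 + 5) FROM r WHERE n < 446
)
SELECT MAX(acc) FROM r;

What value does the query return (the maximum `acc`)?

1743

Base: n=9, acc=9.
Iteration 1: 9 < 446 holds -> n = 9 * 2 + 5 = 23, acc = 9 + 23 = 32.
Iteration 2: 23 < 446 holds -> n = 23 * 2 + 5 = 51, acc = 32 + 51 = 83.
Iteration 3: 51 < 446 holds -> n = 51 * 2 + 5 = 107, acc = 83 + 107 = 190.
Iteration 4: 107 < 446 holds -> n = 107 * 2 + 5 = 219, acc = 190 + 219 = 409.
Iteration 5: 219 < 446 holds -> n = 219 * 2 + 5 = 443, acc = 409 + 443 = 852.
Iteration 6: 443 < 446 holds -> n = 443 * 2 + 5 = 891, acc = 852 + 891 = 1743.
Iteration 7: 891 < 446 fails; recursion stops.
acc values: 9, 32, 83, 190, 409, 852, 1743; the maximum is 1743.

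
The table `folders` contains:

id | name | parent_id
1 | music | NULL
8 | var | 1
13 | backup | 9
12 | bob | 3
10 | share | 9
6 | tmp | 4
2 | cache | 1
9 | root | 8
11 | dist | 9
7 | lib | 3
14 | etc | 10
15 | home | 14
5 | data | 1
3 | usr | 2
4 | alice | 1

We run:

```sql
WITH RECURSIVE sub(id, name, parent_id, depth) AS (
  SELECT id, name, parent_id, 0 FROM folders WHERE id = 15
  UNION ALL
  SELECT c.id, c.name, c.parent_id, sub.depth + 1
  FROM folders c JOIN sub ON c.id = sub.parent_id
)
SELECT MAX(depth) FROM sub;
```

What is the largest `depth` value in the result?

5

Base: id=15 (home), parent_id=14, depth 0.
Iteration 1: join on id=14 -> etc (id 14, parent_id=10, depth 1).
Iteration 2: join on id=10 -> share (id 10, parent_id=9, depth 2).
Iteration 3: join on id=9 -> root (id 9, parent_id=8, depth 3).
Iteration 4: join on id=8 -> var (id 8, parent_id=1, depth 4).
Iteration 5: join on id=1 -> music (id 1, parent_id=NULL, depth 5).
Iteration 6: parent_id is NULL; no match; recursion stops.
depth values: 0, 1, 2, 3, 4, 5; the maximum is 5.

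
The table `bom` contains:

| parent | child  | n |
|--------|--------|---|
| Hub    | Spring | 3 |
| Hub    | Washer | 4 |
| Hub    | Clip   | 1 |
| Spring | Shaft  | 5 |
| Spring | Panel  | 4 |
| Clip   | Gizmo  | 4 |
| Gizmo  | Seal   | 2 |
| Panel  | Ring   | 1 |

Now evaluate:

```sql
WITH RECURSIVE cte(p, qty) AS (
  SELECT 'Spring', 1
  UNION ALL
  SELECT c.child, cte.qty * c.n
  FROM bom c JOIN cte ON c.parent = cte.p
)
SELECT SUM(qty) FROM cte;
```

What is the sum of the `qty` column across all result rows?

14

Base: (Spring, qty=1).
Iteration 1: components of {Spring} -> Panel = 1*4 = 4, Shaft = 1*5 = 5.
Iteration 2: components of {Panel,Shaft} -> Ring = 4*1 = 4.
Iteration 3: no further components; recursion stops.
SUM(qty) = 1 + 5 + 4 + 4 = 14.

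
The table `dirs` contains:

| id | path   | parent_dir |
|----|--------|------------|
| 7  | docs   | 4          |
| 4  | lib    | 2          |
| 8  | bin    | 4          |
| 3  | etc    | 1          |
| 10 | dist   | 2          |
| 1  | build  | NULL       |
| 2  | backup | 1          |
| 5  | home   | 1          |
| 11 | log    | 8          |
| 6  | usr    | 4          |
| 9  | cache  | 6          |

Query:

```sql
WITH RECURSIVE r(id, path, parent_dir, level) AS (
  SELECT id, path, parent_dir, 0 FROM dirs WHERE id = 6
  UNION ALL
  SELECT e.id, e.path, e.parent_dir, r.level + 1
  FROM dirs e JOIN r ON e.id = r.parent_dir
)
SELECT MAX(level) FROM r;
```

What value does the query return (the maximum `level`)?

3

Base: id=6 (usr), parent_dir=4, level 0.
Iteration 1: join on id=4 -> lib (id 4, parent_dir=2, level 1).
Iteration 2: join on id=2 -> backup (id 2, parent_dir=1, level 2).
Iteration 3: join on id=1 -> build (id 1, parent_dir=NULL, level 3).
Iteration 4: parent_dir is NULL; no match; recursion stops.
level values: 0, 1, 2, 3; the maximum is 3.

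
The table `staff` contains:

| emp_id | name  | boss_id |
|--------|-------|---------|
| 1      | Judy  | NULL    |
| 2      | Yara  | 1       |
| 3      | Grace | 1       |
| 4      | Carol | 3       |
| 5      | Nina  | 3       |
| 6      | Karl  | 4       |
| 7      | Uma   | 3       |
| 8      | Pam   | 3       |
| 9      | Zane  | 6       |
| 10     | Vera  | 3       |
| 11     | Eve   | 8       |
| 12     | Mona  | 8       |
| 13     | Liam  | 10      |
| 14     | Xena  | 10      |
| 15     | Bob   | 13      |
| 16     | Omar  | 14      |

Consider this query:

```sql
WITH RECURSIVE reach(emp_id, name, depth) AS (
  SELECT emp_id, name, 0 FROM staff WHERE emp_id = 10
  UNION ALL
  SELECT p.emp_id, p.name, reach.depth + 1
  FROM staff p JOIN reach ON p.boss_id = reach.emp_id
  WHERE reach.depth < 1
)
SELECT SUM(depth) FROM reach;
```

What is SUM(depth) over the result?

2

Base: emp_id=10 (Vera) at depth 0.
Iteration 1: rows with boss_id in {10} -> Liam (id 13, depth 1), Xena (id 14, depth 1).
Iteration 2: depth < 1 fails for all current rows; recursion stops.
SUM(depth) = 0 + 1 + 1 = 2.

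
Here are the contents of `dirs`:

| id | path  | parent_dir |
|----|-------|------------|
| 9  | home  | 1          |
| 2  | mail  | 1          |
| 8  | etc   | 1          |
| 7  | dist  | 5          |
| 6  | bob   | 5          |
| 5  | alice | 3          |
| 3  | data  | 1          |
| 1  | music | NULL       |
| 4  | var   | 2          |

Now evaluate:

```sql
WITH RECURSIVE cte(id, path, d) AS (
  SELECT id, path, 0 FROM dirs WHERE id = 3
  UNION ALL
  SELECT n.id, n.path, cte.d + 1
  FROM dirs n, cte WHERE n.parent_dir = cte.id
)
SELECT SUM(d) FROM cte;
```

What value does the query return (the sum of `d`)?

5

Base: id=3 (data) at d 0.
Iteration 1: rows with parent_dir in {3} -> alice (id 5, d 1).
Iteration 2: rows with parent_dir in {5} -> bob (id 6, d 2), dist (id 7, d 2).
Iteration 3: no rows with parent_dir in {6,7}; recursion stops.
SUM(d) = 0 + 1 + 2 + 2 = 5.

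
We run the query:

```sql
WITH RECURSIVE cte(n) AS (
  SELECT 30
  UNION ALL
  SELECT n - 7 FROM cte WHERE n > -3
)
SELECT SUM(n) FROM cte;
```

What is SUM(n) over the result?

Base: n=30.
Iteration 1: 30 > -3 holds -> n = 30 - 7 = 23.
Iteration 2: 23 > -3 holds -> n = 23 - 7 = 16.
Iteration 3: 16 > -3 holds -> n = 16 - 7 = 9.
Iteration 4: 9 > -3 holds -> n = 9 - 7 = 2.
Iteration 5: 2 > -3 holds -> n = 2 - 7 = -5.
Iteration 6: -5 > -3 fails; recursion stops.
SUM(n) = 30 + 23 + 16 + 9 + 2 + -5 = 75.

75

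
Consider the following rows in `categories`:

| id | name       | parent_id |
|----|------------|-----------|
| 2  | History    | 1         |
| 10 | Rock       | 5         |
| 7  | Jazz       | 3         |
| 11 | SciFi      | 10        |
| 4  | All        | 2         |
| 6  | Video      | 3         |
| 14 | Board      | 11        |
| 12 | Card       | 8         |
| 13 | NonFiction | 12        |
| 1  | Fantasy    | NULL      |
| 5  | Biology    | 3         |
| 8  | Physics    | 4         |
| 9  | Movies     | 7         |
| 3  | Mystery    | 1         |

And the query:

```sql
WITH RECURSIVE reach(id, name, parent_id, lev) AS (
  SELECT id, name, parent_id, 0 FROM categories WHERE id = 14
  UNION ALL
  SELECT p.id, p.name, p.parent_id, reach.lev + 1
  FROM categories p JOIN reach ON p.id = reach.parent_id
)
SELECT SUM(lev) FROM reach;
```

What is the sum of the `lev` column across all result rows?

Base: id=14 (Board), parent_id=11, lev 0.
Iteration 1: join on id=11 -> SciFi (id 11, parent_id=10, lev 1).
Iteration 2: join on id=10 -> Rock (id 10, parent_id=5, lev 2).
Iteration 3: join on id=5 -> Biology (id 5, parent_id=3, lev 3).
Iteration 4: join on id=3 -> Mystery (id 3, parent_id=1, lev 4).
Iteration 5: join on id=1 -> Fantasy (id 1, parent_id=NULL, lev 5).
Iteration 6: parent_id is NULL; no match; recursion stops.
SUM(lev) = 0 + 1 + 2 + 3 + 4 + 5 = 15.

15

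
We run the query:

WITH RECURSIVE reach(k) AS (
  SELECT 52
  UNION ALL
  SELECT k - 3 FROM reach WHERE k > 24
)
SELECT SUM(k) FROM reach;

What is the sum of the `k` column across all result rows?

407

Base: k=52.
Iteration 1: 52 > 24 holds -> k = 52 - 3 = 49.
Iteration 2: 49 > 24 holds -> k = 49 - 3 = 46.
Iteration 3: 46 > 24 holds -> k = 46 - 3 = 43.
Iteration 4: 43 > 24 holds -> k = 43 - 3 = 40.
Iteration 5: 40 > 24 holds -> k = 40 - 3 = 37.
Iteration 6: 37 > 24 holds -> k = 37 - 3 = 34.
Iteration 7: 34 > 24 holds -> k = 34 - 3 = 31.
Iteration 8: 31 > 24 holds -> k = 31 - 3 = 28.
Iteration 9: 28 > 24 holds -> k = 28 - 3 = 25.
Iteration 10: 25 > 24 holds -> k = 25 - 3 = 22.
Iteration 11: 22 > 24 fails; recursion stops.
SUM(k) = 52 + 49 + 46 + 43 + 40 + 37 + 34 + 31 + 28 + 25 + 22 = 407.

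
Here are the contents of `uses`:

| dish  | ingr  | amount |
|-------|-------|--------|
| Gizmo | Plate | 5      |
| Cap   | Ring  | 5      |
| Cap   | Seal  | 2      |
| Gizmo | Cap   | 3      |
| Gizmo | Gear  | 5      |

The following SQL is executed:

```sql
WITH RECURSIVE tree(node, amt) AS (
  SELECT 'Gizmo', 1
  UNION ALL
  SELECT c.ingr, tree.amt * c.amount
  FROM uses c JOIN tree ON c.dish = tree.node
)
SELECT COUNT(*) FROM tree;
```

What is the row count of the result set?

6

Base: (Gizmo, amt=1).
Iteration 1: components of {Gizmo} -> Cap = 1*3 = 3, Gear = 1*5 = 5, Plate = 1*5 = 5.
Iteration 2: components of {Cap,Gear,Plate} -> Ring = 3*5 = 15, Seal = 3*2 = 6.
Iteration 3: no further components; recursion stops.
Total rows emitted: 6.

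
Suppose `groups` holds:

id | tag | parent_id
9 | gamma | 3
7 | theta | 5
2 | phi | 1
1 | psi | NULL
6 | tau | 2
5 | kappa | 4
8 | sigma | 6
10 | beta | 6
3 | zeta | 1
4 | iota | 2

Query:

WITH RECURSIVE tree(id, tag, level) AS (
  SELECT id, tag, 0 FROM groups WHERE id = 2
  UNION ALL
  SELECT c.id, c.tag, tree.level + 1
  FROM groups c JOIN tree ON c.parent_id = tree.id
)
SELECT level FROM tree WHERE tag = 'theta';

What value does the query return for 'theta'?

Base: id=2 (phi) at level 0.
Iteration 1: rows with parent_id in {2} -> iota (id 4, level 1), tau (id 6, level 1).
Iteration 2: rows with parent_id in {4,6} -> kappa (id 5, level 2), sigma (id 8, level 2), beta (id 10, level 2).
Iteration 3: rows with parent_id in {5,8,10} -> theta (id 7, level 3).
Iteration 4: no rows with parent_id in {7}; recursion stops.

3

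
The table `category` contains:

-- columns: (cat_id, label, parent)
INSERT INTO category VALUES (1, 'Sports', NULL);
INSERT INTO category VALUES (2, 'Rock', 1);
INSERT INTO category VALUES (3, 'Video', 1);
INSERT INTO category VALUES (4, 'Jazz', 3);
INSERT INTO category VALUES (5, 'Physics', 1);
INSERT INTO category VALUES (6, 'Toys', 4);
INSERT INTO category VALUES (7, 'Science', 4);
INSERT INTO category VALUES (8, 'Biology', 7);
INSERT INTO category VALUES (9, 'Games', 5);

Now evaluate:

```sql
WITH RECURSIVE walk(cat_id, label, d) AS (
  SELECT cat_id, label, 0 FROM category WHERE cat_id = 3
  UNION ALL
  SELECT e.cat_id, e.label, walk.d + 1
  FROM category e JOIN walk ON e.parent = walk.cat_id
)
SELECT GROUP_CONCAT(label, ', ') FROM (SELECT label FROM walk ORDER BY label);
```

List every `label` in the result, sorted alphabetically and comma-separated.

Biology, Jazz, Science, Toys, Video

Base: cat_id=3 (Video) at d 0.
Iteration 1: rows with parent in {3} -> Jazz (id 4, d 1).
Iteration 2: rows with parent in {4} -> Toys (id 6, d 2), Science (id 7, d 2).
Iteration 3: rows with parent in {6,7} -> Biology (id 8, d 3).
Iteration 4: no rows with parent in {8}; recursion stops.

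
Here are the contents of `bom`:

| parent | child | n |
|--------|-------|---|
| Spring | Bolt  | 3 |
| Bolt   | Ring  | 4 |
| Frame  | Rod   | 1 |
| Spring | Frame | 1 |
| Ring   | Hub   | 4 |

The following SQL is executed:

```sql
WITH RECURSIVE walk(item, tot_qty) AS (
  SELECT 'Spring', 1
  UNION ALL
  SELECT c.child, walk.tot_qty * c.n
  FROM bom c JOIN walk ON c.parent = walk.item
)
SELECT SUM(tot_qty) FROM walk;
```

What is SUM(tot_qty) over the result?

66

Base: (Spring, tot_qty=1).
Iteration 1: components of {Spring} -> Bolt = 1*3 = 3, Frame = 1*1 = 1.
Iteration 2: components of {Bolt,Frame} -> Ring = 3*4 = 12, Rod = 1*1 = 1.
Iteration 3: components of {Ring,Rod} -> Hub = 12*4 = 48.
Iteration 4: no further components; recursion stops.
SUM(tot_qty) = 1 + 3 + 1 + 12 + 1 + 48 = 66.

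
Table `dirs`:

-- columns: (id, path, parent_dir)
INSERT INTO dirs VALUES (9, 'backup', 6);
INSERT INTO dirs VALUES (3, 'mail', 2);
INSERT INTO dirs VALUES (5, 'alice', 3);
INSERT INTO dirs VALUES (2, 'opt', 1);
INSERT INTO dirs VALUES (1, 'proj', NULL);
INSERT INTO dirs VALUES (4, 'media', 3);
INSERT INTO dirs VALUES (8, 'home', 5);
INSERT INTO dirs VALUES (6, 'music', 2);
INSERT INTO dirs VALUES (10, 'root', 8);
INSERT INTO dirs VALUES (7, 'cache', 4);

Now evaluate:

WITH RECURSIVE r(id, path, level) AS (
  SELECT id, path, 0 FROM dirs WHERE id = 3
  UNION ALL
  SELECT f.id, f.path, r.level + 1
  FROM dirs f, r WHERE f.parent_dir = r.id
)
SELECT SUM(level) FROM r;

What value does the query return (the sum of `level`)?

Base: id=3 (mail) at level 0.
Iteration 1: rows with parent_dir in {3} -> media (id 4, level 1), alice (id 5, level 1).
Iteration 2: rows with parent_dir in {4,5} -> cache (id 7, level 2), home (id 8, level 2).
Iteration 3: rows with parent_dir in {7,8} -> root (id 10, level 3).
Iteration 4: no rows with parent_dir in {10}; recursion stops.
SUM(level) = 0 + 1 + 1 + 2 + 2 + 3 = 9.

9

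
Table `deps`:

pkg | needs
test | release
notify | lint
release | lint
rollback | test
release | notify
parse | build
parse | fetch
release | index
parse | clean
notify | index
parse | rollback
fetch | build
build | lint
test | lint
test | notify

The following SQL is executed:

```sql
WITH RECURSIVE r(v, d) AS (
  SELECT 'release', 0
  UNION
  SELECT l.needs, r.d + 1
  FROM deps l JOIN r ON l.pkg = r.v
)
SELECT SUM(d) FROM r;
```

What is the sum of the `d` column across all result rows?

7

Base: (release, d=0).
Iteration 1: edges from {release} -> (index, d=1), (lint, d=1), (notify, d=1).
Iteration 2: edges from {index,lint,notify} -> (index, d=2), (lint, d=2).
Iteration 3: no outgoing edges from {index,lint}; recursion stops.
SUM(d) = 0 + 1 + 1 + 1 + 2 + 2 = 7.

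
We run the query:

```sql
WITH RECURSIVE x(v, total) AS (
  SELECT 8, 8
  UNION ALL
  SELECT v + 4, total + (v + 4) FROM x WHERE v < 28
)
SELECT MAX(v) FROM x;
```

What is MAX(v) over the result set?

28

Base: v=8, total=8.
Iteration 1: 8 < 28 holds -> v = 8 + 4 = 12, total = 8 + 12 = 20.
Iteration 2: 12 < 28 holds -> v = 12 + 4 = 16, total = 20 + 16 = 36.
Iteration 3: 16 < 28 holds -> v = 16 + 4 = 20, total = 36 + 20 = 56.
Iteration 4: 20 < 28 holds -> v = 20 + 4 = 24, total = 56 + 24 = 80.
Iteration 5: 24 < 28 holds -> v = 24 + 4 = 28, total = 80 + 28 = 108.
Iteration 6: 28 < 28 fails; recursion stops.
v values: 8, 12, 16, 20, 24, 28; the maximum is 28.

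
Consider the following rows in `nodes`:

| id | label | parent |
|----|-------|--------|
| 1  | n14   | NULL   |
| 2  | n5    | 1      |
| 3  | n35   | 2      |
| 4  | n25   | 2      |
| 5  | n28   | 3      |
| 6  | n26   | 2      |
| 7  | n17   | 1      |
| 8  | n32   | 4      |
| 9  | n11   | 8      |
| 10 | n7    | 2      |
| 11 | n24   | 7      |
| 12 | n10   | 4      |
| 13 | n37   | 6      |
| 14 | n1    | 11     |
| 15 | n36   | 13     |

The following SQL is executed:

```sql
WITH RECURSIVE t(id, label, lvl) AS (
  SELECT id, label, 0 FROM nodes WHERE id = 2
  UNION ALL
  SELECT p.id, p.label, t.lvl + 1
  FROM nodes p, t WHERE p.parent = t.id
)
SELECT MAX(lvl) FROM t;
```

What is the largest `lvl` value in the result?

3

Base: id=2 (n5) at lvl 0.
Iteration 1: rows with parent in {2} -> n35 (id 3, lvl 1), n25 (id 4, lvl 1), n26 (id 6, lvl 1), n7 (id 10, lvl 1).
Iteration 2: rows with parent in {3,4,6,10} -> n28 (id 5, lvl 2), n32 (id 8, lvl 2), n10 (id 12, lvl 2), n37 (id 13, lvl 2).
Iteration 3: rows with parent in {5,8,12,13} -> n11 (id 9, lvl 3), n36 (id 15, lvl 3).
Iteration 4: no rows with parent in {9,15}; recursion stops.
lvl values: 0, 1, 1, 1, 1, 2, 2, 2, 2, 3, 3; the maximum is 3.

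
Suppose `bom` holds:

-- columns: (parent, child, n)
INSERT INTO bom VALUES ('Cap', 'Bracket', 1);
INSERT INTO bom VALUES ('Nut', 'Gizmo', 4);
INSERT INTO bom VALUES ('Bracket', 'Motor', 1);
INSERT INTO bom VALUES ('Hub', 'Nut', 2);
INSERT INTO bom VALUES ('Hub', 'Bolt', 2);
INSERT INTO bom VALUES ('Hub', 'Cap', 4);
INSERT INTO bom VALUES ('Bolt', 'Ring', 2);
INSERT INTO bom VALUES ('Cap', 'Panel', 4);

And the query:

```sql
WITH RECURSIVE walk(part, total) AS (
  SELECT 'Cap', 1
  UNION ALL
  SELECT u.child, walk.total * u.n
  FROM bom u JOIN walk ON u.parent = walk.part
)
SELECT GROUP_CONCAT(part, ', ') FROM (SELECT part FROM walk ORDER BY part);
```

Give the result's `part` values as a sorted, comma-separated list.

Bracket, Cap, Motor, Panel

Base: (Cap, total=1).
Iteration 1: components of {Cap} -> Bracket = 1*1 = 1, Panel = 1*4 = 4.
Iteration 2: components of {Bracket,Panel} -> Motor = 1*1 = 1.
Iteration 3: no further components; recursion stops.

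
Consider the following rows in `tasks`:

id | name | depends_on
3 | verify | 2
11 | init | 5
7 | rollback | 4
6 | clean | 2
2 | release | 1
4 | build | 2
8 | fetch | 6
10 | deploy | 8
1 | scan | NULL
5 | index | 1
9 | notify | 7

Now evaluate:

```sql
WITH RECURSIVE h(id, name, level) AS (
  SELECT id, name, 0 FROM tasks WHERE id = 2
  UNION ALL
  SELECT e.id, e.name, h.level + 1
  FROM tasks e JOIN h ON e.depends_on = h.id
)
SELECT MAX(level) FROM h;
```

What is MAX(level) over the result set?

Base: id=2 (release) at level 0.
Iteration 1: rows with depends_on in {2} -> verify (id 3, level 1), build (id 4, level 1), clean (id 6, level 1).
Iteration 2: rows with depends_on in {3,4,6} -> rollback (id 7, level 2), fetch (id 8, level 2).
Iteration 3: rows with depends_on in {7,8} -> notify (id 9, level 3), deploy (id 10, level 3).
Iteration 4: no rows with depends_on in {9,10}; recursion stops.
level values: 0, 1, 1, 1, 2, 2, 3, 3; the maximum is 3.

3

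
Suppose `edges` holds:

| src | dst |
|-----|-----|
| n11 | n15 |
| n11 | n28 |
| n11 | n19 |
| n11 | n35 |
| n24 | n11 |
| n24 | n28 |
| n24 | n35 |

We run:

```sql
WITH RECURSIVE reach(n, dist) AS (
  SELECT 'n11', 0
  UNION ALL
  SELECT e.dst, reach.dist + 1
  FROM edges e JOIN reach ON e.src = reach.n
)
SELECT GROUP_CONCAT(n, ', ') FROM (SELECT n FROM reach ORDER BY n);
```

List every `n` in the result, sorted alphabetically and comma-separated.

Base: (n11, dist=0).
Iteration 1: edges from {n11} -> (n15, dist=1), (n19, dist=1), (n28, dist=1), (n35, dist=1).
Iteration 2: no outgoing edges from {n15,n19,n28,n35}; recursion stops.

n11, n15, n19, n28, n35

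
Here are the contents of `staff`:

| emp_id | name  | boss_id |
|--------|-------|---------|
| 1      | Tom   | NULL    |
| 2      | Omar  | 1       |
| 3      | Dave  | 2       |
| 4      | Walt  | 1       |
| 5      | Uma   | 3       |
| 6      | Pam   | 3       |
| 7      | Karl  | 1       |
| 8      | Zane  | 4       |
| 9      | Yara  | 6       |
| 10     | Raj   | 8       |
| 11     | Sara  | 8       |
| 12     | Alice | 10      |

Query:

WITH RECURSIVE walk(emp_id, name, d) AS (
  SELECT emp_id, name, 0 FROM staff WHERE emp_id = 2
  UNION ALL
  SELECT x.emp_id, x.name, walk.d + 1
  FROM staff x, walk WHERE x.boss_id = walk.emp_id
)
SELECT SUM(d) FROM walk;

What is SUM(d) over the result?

8

Base: emp_id=2 (Omar) at d 0.
Iteration 1: rows with boss_id in {2} -> Dave (id 3, d 1).
Iteration 2: rows with boss_id in {3} -> Uma (id 5, d 2), Pam (id 6, d 2).
Iteration 3: rows with boss_id in {5,6} -> Yara (id 9, d 3).
Iteration 4: no rows with boss_id in {9}; recursion stops.
SUM(d) = 0 + 1 + 2 + 2 + 3 = 8.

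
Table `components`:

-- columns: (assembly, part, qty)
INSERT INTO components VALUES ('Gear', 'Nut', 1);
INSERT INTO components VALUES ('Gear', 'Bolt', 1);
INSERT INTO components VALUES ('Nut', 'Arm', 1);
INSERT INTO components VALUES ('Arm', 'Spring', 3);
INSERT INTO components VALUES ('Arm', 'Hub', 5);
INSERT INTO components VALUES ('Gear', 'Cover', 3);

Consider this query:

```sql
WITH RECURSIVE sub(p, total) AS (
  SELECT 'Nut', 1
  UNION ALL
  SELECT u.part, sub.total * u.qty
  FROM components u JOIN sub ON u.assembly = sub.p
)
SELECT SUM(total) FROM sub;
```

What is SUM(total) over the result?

10

Base: (Nut, total=1).
Iteration 1: components of {Nut} -> Arm = 1*1 = 1.
Iteration 2: components of {Arm} -> Hub = 1*5 = 5, Spring = 1*3 = 3.
Iteration 3: no further components; recursion stops.
SUM(total) = 1 + 1 + 3 + 5 = 10.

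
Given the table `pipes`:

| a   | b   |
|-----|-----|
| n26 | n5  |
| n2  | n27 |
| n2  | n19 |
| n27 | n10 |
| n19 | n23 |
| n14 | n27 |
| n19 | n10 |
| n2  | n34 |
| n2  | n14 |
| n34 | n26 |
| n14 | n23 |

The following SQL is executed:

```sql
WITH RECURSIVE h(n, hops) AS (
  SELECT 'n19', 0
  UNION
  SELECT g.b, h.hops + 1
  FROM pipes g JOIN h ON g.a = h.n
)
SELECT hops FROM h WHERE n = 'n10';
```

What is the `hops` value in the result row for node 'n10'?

1

Base: (n19, hops=0).
Iteration 1: edges from {n19} -> (n10, hops=1), (n23, hops=1).
Iteration 2: no outgoing edges from {n10,n23}; recursion stops.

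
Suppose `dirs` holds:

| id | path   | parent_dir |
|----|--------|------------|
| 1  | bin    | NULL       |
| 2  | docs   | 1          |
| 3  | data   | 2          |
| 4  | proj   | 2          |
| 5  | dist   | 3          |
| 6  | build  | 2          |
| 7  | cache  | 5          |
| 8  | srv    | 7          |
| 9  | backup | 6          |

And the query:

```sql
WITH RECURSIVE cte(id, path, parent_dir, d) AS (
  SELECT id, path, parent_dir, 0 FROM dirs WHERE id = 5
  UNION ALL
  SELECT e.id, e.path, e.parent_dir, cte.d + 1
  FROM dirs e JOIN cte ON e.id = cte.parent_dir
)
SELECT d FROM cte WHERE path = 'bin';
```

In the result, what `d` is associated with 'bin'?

Base: id=5 (dist), parent_dir=3, d 0.
Iteration 1: join on id=3 -> data (id 3, parent_dir=2, d 1).
Iteration 2: join on id=2 -> docs (id 2, parent_dir=1, d 2).
Iteration 3: join on id=1 -> bin (id 1, parent_dir=NULL, d 3).
Iteration 4: parent_dir is NULL; no match; recursion stops.

3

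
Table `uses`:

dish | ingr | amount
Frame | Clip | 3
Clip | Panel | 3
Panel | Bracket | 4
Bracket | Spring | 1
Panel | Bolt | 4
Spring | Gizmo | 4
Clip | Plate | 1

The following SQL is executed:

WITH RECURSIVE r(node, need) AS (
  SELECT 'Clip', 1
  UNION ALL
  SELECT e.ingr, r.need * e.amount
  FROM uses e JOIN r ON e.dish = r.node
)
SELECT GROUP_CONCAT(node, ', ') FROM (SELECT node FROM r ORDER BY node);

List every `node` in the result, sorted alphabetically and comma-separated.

Base: (Clip, need=1).
Iteration 1: components of {Clip} -> Panel = 1*3 = 3, Plate = 1*1 = 1.
Iteration 2: components of {Panel,Plate} -> Bolt = 3*4 = 12, Bracket = 3*4 = 12.
Iteration 3: components of {Bolt,Bracket} -> Spring = 12*1 = 12.
Iteration 4: components of {Spring} -> Gizmo = 12*4 = 48.
Iteration 5: no further components; recursion stops.

Bolt, Bracket, Clip, Gizmo, Panel, Plate, Spring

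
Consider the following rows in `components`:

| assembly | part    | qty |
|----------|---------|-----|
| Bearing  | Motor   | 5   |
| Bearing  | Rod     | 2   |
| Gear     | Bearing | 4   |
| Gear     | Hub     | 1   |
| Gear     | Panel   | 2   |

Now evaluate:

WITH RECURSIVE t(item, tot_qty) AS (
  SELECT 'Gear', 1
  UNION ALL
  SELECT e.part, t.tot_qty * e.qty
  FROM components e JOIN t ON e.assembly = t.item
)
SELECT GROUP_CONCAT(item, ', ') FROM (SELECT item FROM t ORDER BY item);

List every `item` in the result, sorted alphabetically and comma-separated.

Bearing, Gear, Hub, Motor, Panel, Rod

Base: (Gear, tot_qty=1).
Iteration 1: components of {Gear} -> Bearing = 1*4 = 4, Hub = 1*1 = 1, Panel = 1*2 = 2.
Iteration 2: components of {Bearing,Hub,Panel} -> Motor = 4*5 = 20, Rod = 4*2 = 8.
Iteration 3: no further components; recursion stops.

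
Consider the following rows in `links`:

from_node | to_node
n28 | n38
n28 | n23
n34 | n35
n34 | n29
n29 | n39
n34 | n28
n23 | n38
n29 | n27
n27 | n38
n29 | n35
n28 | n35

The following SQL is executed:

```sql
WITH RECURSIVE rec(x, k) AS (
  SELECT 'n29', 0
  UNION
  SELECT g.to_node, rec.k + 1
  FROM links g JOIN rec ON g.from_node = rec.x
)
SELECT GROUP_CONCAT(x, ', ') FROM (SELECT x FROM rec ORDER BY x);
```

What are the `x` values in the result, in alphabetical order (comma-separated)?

n27, n29, n35, n38, n39

Base: (n29, k=0).
Iteration 1: edges from {n29} -> (n27, k=1), (n35, k=1), (n39, k=1).
Iteration 2: edges from {n27,n35,n39} -> (n38, k=2).
Iteration 3: no outgoing edges from {n38}; recursion stops.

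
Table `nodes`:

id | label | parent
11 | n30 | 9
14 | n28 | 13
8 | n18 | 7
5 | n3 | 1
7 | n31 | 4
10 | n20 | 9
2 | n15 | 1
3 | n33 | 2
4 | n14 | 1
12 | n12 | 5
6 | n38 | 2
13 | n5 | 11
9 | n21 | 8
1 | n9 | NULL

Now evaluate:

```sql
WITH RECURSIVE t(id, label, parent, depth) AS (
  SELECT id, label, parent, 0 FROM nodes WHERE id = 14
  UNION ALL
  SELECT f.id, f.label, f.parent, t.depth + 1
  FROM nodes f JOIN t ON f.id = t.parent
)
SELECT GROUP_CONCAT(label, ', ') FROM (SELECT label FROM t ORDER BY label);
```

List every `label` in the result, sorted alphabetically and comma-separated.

n14, n18, n21, n28, n30, n31, n5, n9

Base: id=14 (n28), parent=13, depth 0.
Iteration 1: join on id=13 -> n5 (id 13, parent=11, depth 1).
Iteration 2: join on id=11 -> n30 (id 11, parent=9, depth 2).
Iteration 3: join on id=9 -> n21 (id 9, parent=8, depth 3).
Iteration 4: join on id=8 -> n18 (id 8, parent=7, depth 4).
Iteration 5: join on id=7 -> n31 (id 7, parent=4, depth 5).
Iteration 6: join on id=4 -> n14 (id 4, parent=1, depth 6).
Iteration 7: join on id=1 -> n9 (id 1, parent=NULL, depth 7).
Iteration 8: parent is NULL; no match; recursion stops.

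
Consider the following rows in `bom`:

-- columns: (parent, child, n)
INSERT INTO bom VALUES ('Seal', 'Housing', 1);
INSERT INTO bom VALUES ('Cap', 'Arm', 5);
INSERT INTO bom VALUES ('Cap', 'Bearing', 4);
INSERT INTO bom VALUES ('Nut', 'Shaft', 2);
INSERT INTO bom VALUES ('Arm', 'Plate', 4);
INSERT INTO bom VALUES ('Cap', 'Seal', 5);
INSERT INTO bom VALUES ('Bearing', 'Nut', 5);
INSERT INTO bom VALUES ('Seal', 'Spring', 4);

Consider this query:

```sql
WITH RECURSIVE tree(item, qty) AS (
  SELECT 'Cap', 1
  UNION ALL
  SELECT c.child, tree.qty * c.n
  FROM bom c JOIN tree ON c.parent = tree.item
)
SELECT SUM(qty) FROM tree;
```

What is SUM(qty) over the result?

120

Base: (Cap, qty=1).
Iteration 1: components of {Cap} -> Arm = 1*5 = 5, Bearing = 1*4 = 4, Seal = 1*5 = 5.
Iteration 2: components of {Arm,Bearing,Seal} -> Housing = 5*1 = 5, Nut = 4*5 = 20, Plate = 5*4 = 20, Spring = 5*4 = 20.
Iteration 3: components of {Housing,Nut,Plate,Spring} -> Shaft = 20*2 = 40.
Iteration 4: no further components; recursion stops.
SUM(qty) = 1 + 5 + 5 + 4 + 20 + 20 + 5 + 20 + 40 = 120.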